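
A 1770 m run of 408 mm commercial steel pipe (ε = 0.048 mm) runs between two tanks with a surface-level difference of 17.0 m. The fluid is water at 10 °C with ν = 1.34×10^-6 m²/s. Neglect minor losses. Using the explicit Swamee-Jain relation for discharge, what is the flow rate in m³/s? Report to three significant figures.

Swamee-Jain (Type II): Q = -0.965·√(gD⁵h_f/L)·ln[ε/(3.7D) + √(3.17ν²L/(gD³h_f))]
√(gD⁵h_f/L) = √(9.81·0.408⁵·17.0/1770) = 0.03264
ε/(3.7D) = 3.18×10^-5; √(3.17ν²L/(gD³h_f)) = 2.98×10^-5
Q = -0.965·0.03264·ln(6.162×10^-5) = 0.3053 m³/s
Check: V = 2.34 m/s, Re = 7.11×10^5, f = 0.01416, h_f = 17.1 m ≈ 17.0 m ✓

Q ≈ 0.305 m³/s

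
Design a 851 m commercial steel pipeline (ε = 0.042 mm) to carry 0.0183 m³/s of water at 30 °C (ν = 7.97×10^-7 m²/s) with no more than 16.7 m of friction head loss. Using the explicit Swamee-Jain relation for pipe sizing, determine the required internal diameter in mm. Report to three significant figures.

Swamee-Jain (Type III): D = 0.66·[ε^1.25·(LQ²/(gh_f))^4.75 + ν·Q^9.4·(L/(gh_f))^5.2]^0.04
LQ²/(gh_f) = 0.001740; L/(gh_f) = 5.195
Term 1 = ε^1.25·(…)^4.75 = 2.64×10^-19; Term 2 = ν·Q^9.4·(…)^5.2 = 1.95×10^-19
D = 0.66·(2.64×10^-19 + 1.95×10^-19)^0.04 = 0.1219 m = 122 mm
Check: V = 1.57 m/s, Re = 2.40×10^5, f = 0.01773, h_f = 15.5 m ≈ 16.7 m ✓

D ≈ 122 mm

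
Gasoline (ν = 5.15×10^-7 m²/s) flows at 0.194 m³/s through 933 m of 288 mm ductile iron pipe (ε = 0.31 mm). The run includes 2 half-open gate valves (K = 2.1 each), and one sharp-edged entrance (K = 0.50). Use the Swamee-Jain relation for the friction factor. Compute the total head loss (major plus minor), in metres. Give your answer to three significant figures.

V = 4Q/(πD²) = 2.978 m/s; V²/2g = 0.4520 m
Re = 1.67×10^6, ε/D = 0.00108 → f = 0.02023 (Swamee-Jain)
Major: h_f = f(L/D)·V²/2g = 0.02023·3240·0.4520 = 29.63 m
Minor: ΣK = 4.70; h_m = ΣK·V²/2g = 2.124 m
Total H_L = 29.63 + 2.124 = 31.75 m

H_L ≈ 31.8 m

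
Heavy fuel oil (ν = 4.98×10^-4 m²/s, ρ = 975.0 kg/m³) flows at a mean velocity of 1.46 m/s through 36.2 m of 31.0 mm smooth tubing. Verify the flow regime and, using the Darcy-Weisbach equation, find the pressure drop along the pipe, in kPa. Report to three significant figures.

Δp ≈ 855 kPa

Re = VD/ν = 1.46·0.03100/4.98×10^-4 = 90.9 → laminar (Re < 2300)
f = 64/Re = 0.7042
h_f = f(L/D)V²/(2g) = 0.7042·(36.2/0.03100)·1.46²/(2·9.81) = 89.34 m
Δp = ρg·h_f = 975.0·9.81·89.34 = 854.5 kPa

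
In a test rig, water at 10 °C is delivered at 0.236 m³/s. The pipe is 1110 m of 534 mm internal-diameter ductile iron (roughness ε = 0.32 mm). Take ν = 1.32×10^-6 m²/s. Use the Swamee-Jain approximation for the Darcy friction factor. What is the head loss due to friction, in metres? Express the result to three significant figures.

h_f ≈ 2.18 m

V = 4Q/(πD²) = 4·0.236/(π·0.534²) = 1.054 m/s
Re = VD/ν = 1.054·0.534/1.32×10^-6 = 4.26×10^5 → turbulent
ε/D = 0.32/534 = 5.99×10^-4
Swamee-Jain: f = 0.01851
h_f = f(L/D)V²/(2g) = 0.01851·(1110/0.534)·1.054²/(2·9.81) = 2.177 m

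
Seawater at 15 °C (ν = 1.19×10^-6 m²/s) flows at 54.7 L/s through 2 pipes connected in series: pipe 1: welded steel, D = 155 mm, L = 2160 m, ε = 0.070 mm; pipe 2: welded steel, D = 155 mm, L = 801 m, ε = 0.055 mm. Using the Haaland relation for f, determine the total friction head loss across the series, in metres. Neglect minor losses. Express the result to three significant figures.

H ≈ 142 m

Pipe 1: V = 2.899 m/s, Re = 3.78×10^5, ε/D = 4.52×10^-4, f = 0.01752, h_1 = f(L/D)V²/2g = 104.6 m
Pipe 2: V = 2.899 m/s, Re = 3.78×10^5, ε/D = 3.55×10^-4, f = 0.01688, h_2 = f(L/D)V²/2g = 37.36 m
Series → Q common, losses add: H = Σh = 142.0 m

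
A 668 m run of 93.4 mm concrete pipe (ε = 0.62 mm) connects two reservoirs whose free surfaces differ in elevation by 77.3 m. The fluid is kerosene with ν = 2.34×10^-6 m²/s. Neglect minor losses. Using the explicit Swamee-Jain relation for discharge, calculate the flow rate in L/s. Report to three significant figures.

Q ≈ 17.1 L/s

Swamee-Jain (Type II): Q = -0.965·√(gD⁵h_f/L)·ln[ε/(3.7D) + √(3.17ν²L/(gD³h_f))]
√(gD⁵h_f/L) = √(9.81·0.0934⁵·77.3/668) = 0.002841
ε/(3.7D) = 0.00179; √(3.17ν²L/(gD³h_f)) = 1.37×10^-4
Q = -0.965·0.002841·ln(0.001931) = 0.01713 m³/s
Check: V = 2.50 m/s, Re = 9.98×10^4, f = 0.03419, h_f = 77.9 m ≈ 77.3 m ✓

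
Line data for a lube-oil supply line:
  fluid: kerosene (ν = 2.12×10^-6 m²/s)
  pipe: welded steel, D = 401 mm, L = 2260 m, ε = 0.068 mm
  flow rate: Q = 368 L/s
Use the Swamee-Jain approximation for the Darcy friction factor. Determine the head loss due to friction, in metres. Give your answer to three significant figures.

h_f ≈ 36.8 m

V = 4Q/(πD²) = 4·0.368/(π·0.401²) = 2.914 m/s
Re = VD/ν = 2.914·0.401/2.12×10^-6 = 5.51×10^5 → turbulent
ε/D = 0.068/401 = 1.70×10^-4
Swamee-Jain: f = 0.01508
h_f = f(L/D)V²/(2g) = 0.01508·(2260/0.401)·2.914²/(2·9.81) = 36.79 m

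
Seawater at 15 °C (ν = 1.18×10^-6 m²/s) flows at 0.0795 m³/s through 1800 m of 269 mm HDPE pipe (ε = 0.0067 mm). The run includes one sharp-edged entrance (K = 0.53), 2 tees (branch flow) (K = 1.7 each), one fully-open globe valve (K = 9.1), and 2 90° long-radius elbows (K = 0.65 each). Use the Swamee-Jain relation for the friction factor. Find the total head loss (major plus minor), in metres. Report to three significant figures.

V = 4Q/(πD²) = 1.399 m/s; V²/2g = 0.09973 m
Re = 3.19×10^5, ε/D = 2.49×10^-5 → f = 0.01451 (Swamee-Jain)
Major: h_f = f(L/D)·V²/2g = 0.01451·6691·0.09973 = 9.683 m
Minor: ΣK = 14.3; h_m = ΣK·V²/2g = 1.429 m
Total H_L = 9.683 + 1.429 = 11.11 m

H_L ≈ 11.1 m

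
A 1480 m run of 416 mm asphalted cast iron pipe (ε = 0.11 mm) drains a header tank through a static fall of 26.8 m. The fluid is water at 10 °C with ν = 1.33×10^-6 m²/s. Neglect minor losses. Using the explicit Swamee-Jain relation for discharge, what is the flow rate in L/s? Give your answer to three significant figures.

Swamee-Jain (Type II): Q = -0.965·√(gD⁵h_f/L)·ln[ε/(3.7D) + √(3.17ν²L/(gD³h_f))]
√(gD⁵h_f/L) = √(9.81·0.416⁵·26.8/1480) = 0.04704
ε/(3.7D) = 7.15×10^-5; √(3.17ν²L/(gD³h_f)) = 2.09×10^-5
Q = -0.965·0.04704·ln(9.241×10^-5) = 0.4217 m³/s
Check: V = 3.10 m/s, Re = 9.70×10^5, f = 0.01545, h_f = 27.0 m ≈ 26.8 m ✓

Q ≈ 422 L/s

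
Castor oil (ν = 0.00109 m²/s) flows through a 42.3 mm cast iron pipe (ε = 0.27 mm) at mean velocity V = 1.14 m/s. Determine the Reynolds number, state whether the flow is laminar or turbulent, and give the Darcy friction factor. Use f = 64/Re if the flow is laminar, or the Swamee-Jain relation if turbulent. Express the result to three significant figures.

Re ≈ 44.2; laminar; f = 64/Re ≈ 1.45

Re = VD/ν = 1.140·0.0423/0.00109 = 44.2
Re < 2300 → laminar → f = 64/Re = 1.447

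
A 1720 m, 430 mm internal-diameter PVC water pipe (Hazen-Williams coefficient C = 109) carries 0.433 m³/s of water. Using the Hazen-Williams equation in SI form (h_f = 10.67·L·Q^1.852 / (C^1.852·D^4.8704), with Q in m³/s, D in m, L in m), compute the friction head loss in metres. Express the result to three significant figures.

h_f ≈ 40.0 m

h_f = 10.67·1720·0.433^1.852 / (109^1.852·0.430^4.8704) = 40.02 m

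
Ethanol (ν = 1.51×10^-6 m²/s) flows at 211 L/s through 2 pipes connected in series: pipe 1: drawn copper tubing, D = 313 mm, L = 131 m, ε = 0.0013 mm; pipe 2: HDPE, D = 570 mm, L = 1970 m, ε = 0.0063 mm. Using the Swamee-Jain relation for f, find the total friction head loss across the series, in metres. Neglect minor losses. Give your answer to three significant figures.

H ≈ 3.80 m

Pipe 1: V = 2.742 m/s, Re = 5.68×10^5, ε/D = 4.15×10^-6, f = 0.01287, h_1 = f(L/D)V²/2g = 2.064 m
Pipe 2: V = 0.8269 m/s, Re = 3.12×10^5, ε/D = 1.11×10^-5, f = 0.01440, h_2 = f(L/D)V²/2g = 1.734 m
Series → Q common, losses add: H = Σh = 3.799 m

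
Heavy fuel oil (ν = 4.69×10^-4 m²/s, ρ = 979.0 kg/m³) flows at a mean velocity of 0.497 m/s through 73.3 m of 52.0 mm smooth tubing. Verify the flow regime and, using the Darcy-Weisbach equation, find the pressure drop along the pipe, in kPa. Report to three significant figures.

Re = VD/ν = 0.497·0.05200/4.69×10^-4 = 55.1 → laminar (Re < 2300)
f = 64/Re = 1.161
h_f = f(L/D)V²/(2g) = 1.161·(73.3/0.05200)·0.497²/(2·9.81) = 20.61 m
Δp = ρg·h_f = 979.0·9.81·20.61 = 198.0 kPa

Δp ≈ 198 kPa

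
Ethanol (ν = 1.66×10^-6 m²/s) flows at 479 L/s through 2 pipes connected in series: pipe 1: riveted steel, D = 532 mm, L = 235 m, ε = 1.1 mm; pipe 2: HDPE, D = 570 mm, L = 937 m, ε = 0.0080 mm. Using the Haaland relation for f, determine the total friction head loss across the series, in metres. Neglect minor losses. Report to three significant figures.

Pipe 1: V = 2.155 m/s, Re = 6.91×10^5, ε/D = 0.00207, f = 0.02391, h_1 = f(L/D)V²/2g = 2.499 m
Pipe 2: V = 1.877 m/s, Re = 6.45×10^5, ε/D = 1.40×10^-5, f = 0.01268, h_2 = f(L/D)V²/2g = 3.744 m
Series → Q common, losses add: H = Σh = 6.244 m

H ≈ 6.24 m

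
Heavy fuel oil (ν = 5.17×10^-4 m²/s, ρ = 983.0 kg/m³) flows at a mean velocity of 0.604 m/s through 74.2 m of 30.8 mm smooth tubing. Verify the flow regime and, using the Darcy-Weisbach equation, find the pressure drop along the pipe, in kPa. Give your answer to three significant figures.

Re = VD/ν = 0.604·0.03080/5.17×10^-4 = 36.0 → laminar (Re < 2300)
f = 64/Re = 1.779
h_f = f(L/D)V²/(2g) = 1.779·(74.2/0.03080)·0.604²/(2·9.81) = 79.67 m
Δp = ρg·h_f = 983.0·9.81·79.67 = 768.3 kPa

Δp ≈ 768 kPa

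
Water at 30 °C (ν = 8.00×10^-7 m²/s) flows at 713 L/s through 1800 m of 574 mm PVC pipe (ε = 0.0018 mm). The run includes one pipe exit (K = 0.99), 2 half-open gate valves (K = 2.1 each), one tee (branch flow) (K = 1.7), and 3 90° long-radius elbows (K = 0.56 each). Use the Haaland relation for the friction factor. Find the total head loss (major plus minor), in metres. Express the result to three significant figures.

V = 4Q/(πD²) = 2.755 m/s; V²/2g = 0.3869 m
Re = 1.98×10^6, ε/D = 3.14×10^-6 → f = 0.01045 (Haaland)
Major: h_f = f(L/D)·V²/2g = 0.01045·3136·0.3869 = 12.68 m
Minor: ΣK = 8.57; h_m = ΣK·V²/2g = 3.316 m
Total H_L = 12.68 + 3.316 = 15.99 m

H_L ≈ 16.0 m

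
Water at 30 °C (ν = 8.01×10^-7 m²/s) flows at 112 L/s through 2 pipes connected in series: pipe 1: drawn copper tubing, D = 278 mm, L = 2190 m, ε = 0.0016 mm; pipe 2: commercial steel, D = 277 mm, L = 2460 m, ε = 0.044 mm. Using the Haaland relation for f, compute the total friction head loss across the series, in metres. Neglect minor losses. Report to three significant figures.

Pipe 1: V = 1.845 m/s, Re = 6.40×10^5, ε/D = 5.76×10^-6, f = 0.01258, h_1 = f(L/D)V²/2g = 17.20 m
Pipe 2: V = 1.859 m/s, Re = 6.43×10^5, ε/D = 1.59×10^-4, f = 0.01457, h_2 = f(L/D)V²/2g = 22.77 m
Series → Q common, losses add: H = Σh = 39.97 m

H ≈ 40.0 m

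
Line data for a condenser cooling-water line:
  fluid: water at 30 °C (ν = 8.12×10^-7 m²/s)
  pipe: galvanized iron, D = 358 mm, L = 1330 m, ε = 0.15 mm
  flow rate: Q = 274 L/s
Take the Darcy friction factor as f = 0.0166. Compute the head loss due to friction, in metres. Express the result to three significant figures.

h_f ≈ 23.3 m

V = 4Q/(πD²) = 4·0.274/(π·0.358²) = 2.722 m/s
h_f = f(L/D)V²/(2g) = 0.01660·(1330/0.358)·2.722²/(2·9.81) = 23.29 m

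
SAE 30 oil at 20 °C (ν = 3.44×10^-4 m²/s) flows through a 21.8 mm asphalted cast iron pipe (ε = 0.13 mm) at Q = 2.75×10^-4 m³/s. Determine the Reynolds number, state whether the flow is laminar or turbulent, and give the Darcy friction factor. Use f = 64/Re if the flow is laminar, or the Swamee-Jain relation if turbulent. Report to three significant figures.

V = 4Q/(πD²) = 0.7368 m/s
Re = VD/ν = 0.7368·0.0218/3.44×10^-4 = 46.7
Re < 2300 → laminar → f = 64/Re = 1.371

Re ≈ 46.7; laminar; f = 64/Re ≈ 1.37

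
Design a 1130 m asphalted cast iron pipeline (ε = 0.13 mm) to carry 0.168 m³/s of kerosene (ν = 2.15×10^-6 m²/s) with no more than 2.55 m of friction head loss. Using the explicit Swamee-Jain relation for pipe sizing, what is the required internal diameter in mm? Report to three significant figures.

D ≈ 455 mm

Swamee-Jain (Type III): D = 0.66·[ε^1.25·(LQ²/(gh_f))^4.75 + ν·Q^9.4·(L/(gh_f))^5.2]^0.04
LQ²/(gh_f) = 1.275; L/(gh_f) = 45.17
Term 1 = ε^1.25·(…)^4.75 = 4.40×10^-5; Term 2 = ν·Q^9.4·(…)^5.2 = 4.53×10^-5
D = 0.66·(4.40×10^-5 + 4.53×10^-5)^0.04 = 0.4545 m = 455 mm
Check: V = 1.04 m/s, Re = 2.19×10^5, f = 0.01752, h_f = 2.38 m ≈ 2.55 m ✓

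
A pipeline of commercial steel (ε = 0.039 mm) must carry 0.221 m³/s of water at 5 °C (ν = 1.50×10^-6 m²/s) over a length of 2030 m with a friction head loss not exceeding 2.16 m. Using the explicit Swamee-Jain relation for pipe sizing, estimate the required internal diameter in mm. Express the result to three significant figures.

Swamee-Jain (Type III): D = 0.66·[ε^1.25·(LQ²/(gh_f))^4.75 + ν·Q^9.4·(L/(gh_f))^5.2]^0.04
LQ²/(gh_f) = 4.679; L/(gh_f) = 95.80
Term 1 = ε^1.25·(…)^4.75 = 0.00470; Term 2 = ν·Q^9.4·(…)^5.2 = 0.0207
D = 0.66·(0.00470 + 0.0207)^0.04 = 0.5698 m = 570 mm
Check: V = 0.867 m/s, Re = 3.29×10^5, f = 0.01492, h_f = 2.03 m ≈ 2.16 m ✓

D ≈ 570 mm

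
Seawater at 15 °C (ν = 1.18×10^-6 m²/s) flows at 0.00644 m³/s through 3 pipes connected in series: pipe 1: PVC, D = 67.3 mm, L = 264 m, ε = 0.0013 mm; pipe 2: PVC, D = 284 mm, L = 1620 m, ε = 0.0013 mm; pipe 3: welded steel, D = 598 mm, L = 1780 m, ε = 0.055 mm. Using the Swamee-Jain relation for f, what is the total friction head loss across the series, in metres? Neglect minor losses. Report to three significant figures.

H ≈ 11.8 m

Pipe 1: V = 1.810 m/s, Re = 1.03×10^5, ε/D = 1.93×10^-5, f = 0.01786, h_1 = f(L/D)V²/2g = 11.71 m
Pipe 2: V = 0.1017 m/s, Re = 2.45×10^4, ε/D = 4.58×10^-6, f = 0.02457, h_2 = f(L/D)V²/2g = 0.07382 m
Pipe 3: V = 0.02293 m/s, Re = 1.16×10^4, ε/D = 9.20×10^-5, f = 0.02991, h_3 = f(L/D)V²/2g = 0.002385 m
Series → Q common, losses add: H = Σh = 11.78 m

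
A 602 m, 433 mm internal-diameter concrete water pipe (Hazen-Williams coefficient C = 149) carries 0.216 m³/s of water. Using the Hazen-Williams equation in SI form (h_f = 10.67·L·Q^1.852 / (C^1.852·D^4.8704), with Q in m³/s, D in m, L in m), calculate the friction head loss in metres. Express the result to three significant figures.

h_f ≈ 2.09 m

h_f = 10.67·602·0.216^1.852 / (149^1.852·0.433^4.8704) = 2.094 m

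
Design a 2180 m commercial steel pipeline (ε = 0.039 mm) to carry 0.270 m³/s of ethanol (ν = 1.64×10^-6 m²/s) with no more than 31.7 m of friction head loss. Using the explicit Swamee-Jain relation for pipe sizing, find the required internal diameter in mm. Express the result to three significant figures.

Swamee-Jain (Type III): D = 0.66·[ε^1.25·(LQ²/(gh_f))^4.75 + ν·Q^9.4·(L/(gh_f))^5.2]^0.04
LQ²/(gh_f) = 0.5110; L/(gh_f) = 7.010
Term 1 = ε^1.25·(…)^4.75 = 1.27×10^-7; Term 2 = ν·Q^9.4·(…)^5.2 = 1.85×10^-7
D = 0.66·(1.27×10^-7 + 1.85×10^-7)^0.04 = 0.3625 m = 363 mm
Check: V = 2.62 m/s, Re = 5.78×10^5, f = 0.01433, h_f = 30.1 m ≈ 31.7 m ✓

D ≈ 363 mm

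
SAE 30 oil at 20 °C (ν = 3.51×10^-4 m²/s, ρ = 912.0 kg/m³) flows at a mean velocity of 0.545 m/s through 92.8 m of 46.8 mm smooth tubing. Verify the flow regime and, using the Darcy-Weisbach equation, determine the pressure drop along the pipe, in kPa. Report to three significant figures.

Δp ≈ 237 kPa

Re = VD/ν = 0.545·0.04680/3.51×10^-4 = 72.7 → laminar (Re < 2300)
f = 64/Re = 0.8807
h_f = f(L/D)V²/(2g) = 0.8807·(92.8/0.04680)·0.545²/(2·9.81) = 26.44 m
Δp = ρg·h_f = 912.0·9.81·26.44 = 236.5 kPa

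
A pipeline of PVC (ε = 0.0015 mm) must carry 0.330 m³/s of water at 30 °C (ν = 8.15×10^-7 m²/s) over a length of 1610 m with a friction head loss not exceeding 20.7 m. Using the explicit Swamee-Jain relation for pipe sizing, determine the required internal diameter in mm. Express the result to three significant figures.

D ≈ 382 mm

Swamee-Jain (Type III): D = 0.66·[ε^1.25·(LQ²/(gh_f))^4.75 + ν·Q^9.4·(L/(gh_f))^5.2]^0.04
LQ²/(gh_f) = 0.8634; L/(gh_f) = 7.928
Term 1 = ε^1.25·(…)^4.75 = 2.61×10^-8; Term 2 = ν·Q^9.4·(…)^5.2 = 1.15×10^-6
D = 0.66·(2.61×10^-8 + 1.15×10^-6)^0.04 = 0.3823 m = 382 mm
Check: V = 2.88 m/s, Re = 1.35×10^6, f = 0.01116, h_f = 19.8 m ≈ 20.7 m ✓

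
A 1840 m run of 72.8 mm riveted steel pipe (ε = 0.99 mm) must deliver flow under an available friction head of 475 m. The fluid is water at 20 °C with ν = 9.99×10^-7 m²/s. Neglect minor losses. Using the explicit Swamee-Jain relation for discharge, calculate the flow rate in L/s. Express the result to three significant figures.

Swamee-Jain (Type II): Q = -0.965·√(gD⁵h_f/L)·ln[ε/(3.7D) + √(3.17ν²L/(gD³h_f))]
√(gD⁵h_f/L) = √(9.81·0.0728⁵·475/1840) = 0.002276
ε/(3.7D) = 0.00368; √(3.17ν²L/(gD³h_f)) = 5.69×10^-5
Q = -0.965·0.002276·ln(0.003732) = 0.01228 m³/s
Check: V = 2.95 m/s, Re = 2.15×10^5, f = 0.04255, h_f = 477 m ≈ 475 m ✓

Q ≈ 12.3 L/s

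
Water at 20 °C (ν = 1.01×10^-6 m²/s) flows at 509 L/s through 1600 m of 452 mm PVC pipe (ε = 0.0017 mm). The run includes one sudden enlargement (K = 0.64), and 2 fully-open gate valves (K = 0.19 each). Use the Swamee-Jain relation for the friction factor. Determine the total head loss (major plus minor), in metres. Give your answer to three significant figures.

H_L ≈ 20.6 m

V = 4Q/(πD²) = 3.172 m/s; V²/2g = 0.5129 m
Re = 1.42×10^6, ε/D = 3.76×10^-6 → f = 0.01107 (Swamee-Jain)
Major: h_f = f(L/D)·V²/2g = 0.01107·3540·0.5129 = 20.10 m
Minor: ΣK = 1.02; h_m = ΣK·V²/2g = 0.5231 m
Total H_L = 20.10 + 0.5231 = 20.62 m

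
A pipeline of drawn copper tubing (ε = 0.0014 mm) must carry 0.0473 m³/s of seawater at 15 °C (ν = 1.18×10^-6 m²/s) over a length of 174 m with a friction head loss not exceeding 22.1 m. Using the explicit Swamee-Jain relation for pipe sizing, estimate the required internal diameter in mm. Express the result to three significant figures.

D ≈ 116 mm

Swamee-Jain (Type III): D = 0.66·[ε^1.25·(LQ²/(gh_f))^4.75 + ν·Q^9.4·(L/(gh_f))^5.2]^0.04
LQ²/(gh_f) = 0.001796; L/(gh_f) = 0.8026
Term 1 = ε^1.25·(…)^4.75 = 4.37×10^-21; Term 2 = ν·Q^9.4·(…)^5.2 = 1.31×10^-19
D = 0.66·(4.37×10^-21 + 1.31×10^-19)^0.04 = 0.1161 m = 116 mm
Check: V = 4.47 m/s, Re = 4.40×10^5, f = 0.01358, h_f = 20.7 m ≈ 22.1 m ✓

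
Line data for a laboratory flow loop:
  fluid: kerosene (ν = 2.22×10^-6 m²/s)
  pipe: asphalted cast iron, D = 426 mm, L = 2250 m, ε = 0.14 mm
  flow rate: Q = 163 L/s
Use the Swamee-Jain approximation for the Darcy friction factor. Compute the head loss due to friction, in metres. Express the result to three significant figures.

V = 4Q/(πD²) = 4·0.163/(π·0.426²) = 1.144 m/s
Re = VD/ν = 1.144·0.426/2.22×10^-6 = 2.19×10^5 → turbulent
ε/D = 0.14/426 = 3.29×10^-4
Swamee-Jain: f = 0.01779
h_f = f(L/D)V²/(2g) = 0.01779·(2250/0.426)·1.144²/(2·9.81) = 6.263 m

h_f ≈ 6.26 m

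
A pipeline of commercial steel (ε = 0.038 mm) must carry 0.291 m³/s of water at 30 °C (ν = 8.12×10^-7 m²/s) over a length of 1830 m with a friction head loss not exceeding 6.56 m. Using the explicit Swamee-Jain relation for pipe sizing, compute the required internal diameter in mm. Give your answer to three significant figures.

D ≈ 485 mm

Swamee-Jain (Type III): D = 0.66·[ε^1.25·(LQ²/(gh_f))^4.75 + ν·Q^9.4·(L/(gh_f))^5.2]^0.04
LQ²/(gh_f) = 2.408; L/(gh_f) = 28.44
Term 1 = ε^1.25·(…)^4.75 = 1.94×10^-4; Term 2 = ν·Q^9.4·(…)^5.2 = 2.69×10^-4
D = 0.66·(1.94×10^-4 + 2.69×10^-4)^0.04 = 0.4855 m = 485 mm
Check: V = 1.57 m/s, Re = 9.40×10^5, f = 0.01325, h_f = 6.29 m ≈ 6.56 m ✓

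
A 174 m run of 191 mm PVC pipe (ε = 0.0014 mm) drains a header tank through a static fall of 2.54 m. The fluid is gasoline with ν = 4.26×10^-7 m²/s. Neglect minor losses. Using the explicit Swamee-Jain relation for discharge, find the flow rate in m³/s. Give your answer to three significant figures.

Q ≈ 0.0615 m³/s

Swamee-Jain (Type II): Q = -0.965·√(gD⁵h_f/L)·ln[ε/(3.7D) + √(3.17ν²L/(gD³h_f))]
√(gD⁵h_f/L) = √(9.81·0.191⁵·2.54/174) = 0.006033
ε/(3.7D) = 1.98×10^-6; √(3.17ν²L/(gD³h_f)) = 2.40×10^-5
Q = -0.965·0.006033·ln(2.599×10^-5) = 0.06147 m³/s
Check: V = 2.15 m/s, Re = 9.62×10^5, f = 0.01186, h_f = 2.53 m ≈ 2.54 m ✓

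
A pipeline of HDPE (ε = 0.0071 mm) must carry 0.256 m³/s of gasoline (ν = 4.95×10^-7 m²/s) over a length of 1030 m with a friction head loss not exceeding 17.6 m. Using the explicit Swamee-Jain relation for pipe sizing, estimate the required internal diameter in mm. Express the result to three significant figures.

D ≈ 324 mm

Swamee-Jain (Type III): D = 0.66·[ε^1.25·(LQ²/(gh_f))^4.75 + ν·Q^9.4·(L/(gh_f))^5.2]^0.04
LQ²/(gh_f) = 0.3910; L/(gh_f) = 5.966
Term 1 = ε^1.25·(…)^4.75 = 4.23×10^-9; Term 2 = ν·Q^9.4·(…)^5.2 = 1.46×10^-8
D = 0.66·(4.23×10^-9 + 1.46×10^-8)^0.04 = 0.3240 m = 324 mm
Check: V = 3.10 m/s, Re = 2.03×10^6, f = 0.01110, h_f = 17.3 m ≈ 17.6 m ✓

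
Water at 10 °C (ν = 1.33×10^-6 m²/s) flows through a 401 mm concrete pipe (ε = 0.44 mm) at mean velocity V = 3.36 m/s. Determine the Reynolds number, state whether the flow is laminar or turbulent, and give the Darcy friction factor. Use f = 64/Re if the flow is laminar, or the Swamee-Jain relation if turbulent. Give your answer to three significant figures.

Re = VD/ν = 3.360·0.401/1.33×10^-6 = 1.01×10^6
Re > 4000 → turbulent; ε/D = 0.00110
Swamee-Jain: f = 0.02045

Re ≈ 1.01×10^6; turbulent; f ≈ 0.0205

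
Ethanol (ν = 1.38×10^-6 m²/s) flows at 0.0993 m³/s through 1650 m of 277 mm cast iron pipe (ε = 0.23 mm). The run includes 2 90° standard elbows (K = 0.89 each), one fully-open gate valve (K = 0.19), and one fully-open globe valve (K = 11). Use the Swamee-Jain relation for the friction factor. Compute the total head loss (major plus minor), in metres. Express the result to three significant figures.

H_L ≈ 18.2 m

V = 4Q/(πD²) = 1.648 m/s; V²/2g = 0.1384 m
Re = 3.31×10^5, ε/D = 8.30×10^-4 → f = 0.01991 (Swamee-Jain)
Major: h_f = f(L/D)·V²/2g = 0.01991·5957·0.1384 = 16.42 m
Minor: ΣK = 13.0; h_m = ΣK·V²/2g = 1.795 m
Total H_L = 16.42 + 1.795 = 18.21 m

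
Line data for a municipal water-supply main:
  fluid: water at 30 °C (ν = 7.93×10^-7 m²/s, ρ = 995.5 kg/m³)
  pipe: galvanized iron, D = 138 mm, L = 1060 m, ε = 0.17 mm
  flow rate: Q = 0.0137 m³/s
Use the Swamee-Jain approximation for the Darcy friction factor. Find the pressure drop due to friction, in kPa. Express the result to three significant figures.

Δp ≈ 71.7 kPa

V = 4Q/(πD²) = 4·0.0137/(π·0.138²) = 0.9160 m/s
Re = VD/ν = 0.9160·0.138/7.93×10^-7 = 1.59×10^5 → turbulent
ε/D = 0.17/138 = 0.00123
Swamee-Jain: f = 0.02235
h_f = f(L/D)V²/(2g) = 0.02235·(1060/0.138)·0.9160²/(2·9.81) = 7.340 m
Δp = ρg·h_f = 995.5·9.81·7.340 = 71.69 kPa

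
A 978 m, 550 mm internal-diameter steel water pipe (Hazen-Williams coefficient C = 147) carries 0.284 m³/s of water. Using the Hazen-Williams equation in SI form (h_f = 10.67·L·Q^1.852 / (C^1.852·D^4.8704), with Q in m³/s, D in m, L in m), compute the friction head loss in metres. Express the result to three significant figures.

h_f ≈ 1.81 m

h_f = 10.67·978·0.284^1.852 / (147^1.852·0.550^4.8704) = 1.806 m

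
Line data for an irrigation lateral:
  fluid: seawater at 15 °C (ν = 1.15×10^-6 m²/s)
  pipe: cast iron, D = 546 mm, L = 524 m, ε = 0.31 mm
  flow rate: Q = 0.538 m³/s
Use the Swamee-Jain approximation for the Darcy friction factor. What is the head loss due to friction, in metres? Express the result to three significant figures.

V = 4Q/(πD²) = 4·0.538/(π·0.546²) = 2.298 m/s
Re = VD/ν = 2.298·0.546/1.15×10^-6 = 1.09×10^6 → turbulent
ε/D = 0.31/546 = 5.68×10^-4
Swamee-Jain: f = 0.01770
h_f = f(L/D)V²/(2g) = 0.01770·(524/0.546)·2.298²/(2·9.81) = 4.572 m

h_f ≈ 4.57 m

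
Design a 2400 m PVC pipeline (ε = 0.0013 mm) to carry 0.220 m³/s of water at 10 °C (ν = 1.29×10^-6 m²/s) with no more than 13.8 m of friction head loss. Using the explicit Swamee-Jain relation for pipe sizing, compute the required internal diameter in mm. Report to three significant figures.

Swamee-Jain (Type III): D = 0.66·[ε^1.25·(LQ²/(gh_f))^4.75 + ν·Q^9.4·(L/(gh_f))^5.2]^0.04
LQ²/(gh_f) = 0.8580; L/(gh_f) = 17.73
Term 1 = ε^1.25·(…)^4.75 = 2.12×10^-8; Term 2 = ν·Q^9.4·(…)^5.2 = 2.64×10^-6
D = 0.66·(2.12×10^-8 + 2.64×10^-6)^0.04 = 0.3950 m = 395 mm
Check: V = 1.80 m/s, Re = 5.50×10^5, f = 0.01293, h_f = 12.9 m ≈ 13.8 m ✓

D ≈ 395 mm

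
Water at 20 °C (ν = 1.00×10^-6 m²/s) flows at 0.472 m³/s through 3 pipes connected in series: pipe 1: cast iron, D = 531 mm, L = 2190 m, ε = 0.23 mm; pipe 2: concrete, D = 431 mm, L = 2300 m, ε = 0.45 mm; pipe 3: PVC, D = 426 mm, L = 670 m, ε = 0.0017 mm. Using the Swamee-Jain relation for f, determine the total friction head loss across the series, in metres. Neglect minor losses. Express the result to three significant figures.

Pipe 1: V = 2.131 m/s, Re = 1.13×10^6, ε/D = 4.33×10^-4, f = 0.01676, h_1 = f(L/D)V²/2g = 16.01 m
Pipe 2: V = 3.235 m/s, Re = 1.39×10^6, ε/D = 0.00104, f = 0.02013, h_2 = f(L/D)V²/2g = 57.30 m
Pipe 3: V = 3.312 m/s, Re = 1.41×10^6, ε/D = 3.99×10^-6, f = 0.01109, h_3 = f(L/D)V²/2g = 9.747 m
Series → Q common, losses add: H = Σh = 83.06 m

H ≈ 83.1 m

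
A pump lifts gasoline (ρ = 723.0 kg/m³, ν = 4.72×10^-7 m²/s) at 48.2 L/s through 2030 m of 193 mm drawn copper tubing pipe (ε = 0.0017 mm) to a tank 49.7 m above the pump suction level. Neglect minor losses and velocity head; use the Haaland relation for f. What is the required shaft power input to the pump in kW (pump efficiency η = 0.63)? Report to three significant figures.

V = 4Q/(πD²) = 1.648 m/s; Re = 6.74×10^5; ε/D = 8.81×10^-6; f = 0.01252
h_f = f(L/D)V²/2g = 18.21 m
Total head H = z + h_f = 49.7 + 18.21 = 67.91 m
P_hyd = ρgQH = 723.0·9.81·0.0482·67.91 = 23.22 kW
P_shaft = P_hyd/η = 23.22/0.63 = 36.85 kW

P_shaft ≈ 36.9 kW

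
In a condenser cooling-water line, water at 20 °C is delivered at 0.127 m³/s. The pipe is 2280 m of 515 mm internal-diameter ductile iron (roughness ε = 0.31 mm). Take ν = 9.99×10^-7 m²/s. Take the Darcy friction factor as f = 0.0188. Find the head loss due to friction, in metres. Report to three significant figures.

h_f ≈ 1.58 m

V = 4Q/(πD²) = 4·0.127/(π·0.515²) = 0.6097 m/s
h_f = f(L/D)V²/(2g) = 0.01880·(2280/0.515)·0.6097²/(2·9.81) = 1.577 m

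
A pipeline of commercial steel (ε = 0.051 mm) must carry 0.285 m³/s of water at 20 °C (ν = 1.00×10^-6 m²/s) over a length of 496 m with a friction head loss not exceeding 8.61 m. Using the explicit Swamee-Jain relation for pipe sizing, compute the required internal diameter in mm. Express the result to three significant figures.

Swamee-Jain (Type III): D = 0.66·[ε^1.25·(LQ²/(gh_f))^4.75 + ν·Q^9.4·(L/(gh_f))^5.2]^0.04
LQ²/(gh_f) = 0.4770; L/(gh_f) = 5.872
Term 1 = ε^1.25·(…)^4.75 = 1.28×10^-7; Term 2 = ν·Q^9.4·(…)^5.2 = 7.47×10^-8
D = 0.66·(1.28×10^-7 + 7.47×10^-8)^0.04 = 0.3563 m = 356 mm
Check: V = 2.86 m/s, Re = 1.02×10^6, f = 0.01408, h_f = 8.16 m ≈ 8.61 m ✓

D ≈ 356 mm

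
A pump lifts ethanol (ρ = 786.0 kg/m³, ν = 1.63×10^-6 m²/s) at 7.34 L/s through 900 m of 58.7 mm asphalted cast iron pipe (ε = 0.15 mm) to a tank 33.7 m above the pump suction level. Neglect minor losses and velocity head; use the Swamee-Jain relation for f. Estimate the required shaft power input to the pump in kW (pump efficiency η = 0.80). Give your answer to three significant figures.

P_shaft ≈ 13.3 kW

V = 4Q/(πD²) = 2.712 m/s; Re = 9.77×10^4; ε/D = 0.00256; f = 0.02674
h_f = f(L/D)V²/2g = 153.7 m
Total head H = z + h_f = 33.7 + 153.7 = 187.4 m
P_hyd = ρgQH = 786.0·9.81·0.00734·187.4 = 10.61 kW
P_shaft = P_hyd/η = 10.61/0.80 = 13.26 kW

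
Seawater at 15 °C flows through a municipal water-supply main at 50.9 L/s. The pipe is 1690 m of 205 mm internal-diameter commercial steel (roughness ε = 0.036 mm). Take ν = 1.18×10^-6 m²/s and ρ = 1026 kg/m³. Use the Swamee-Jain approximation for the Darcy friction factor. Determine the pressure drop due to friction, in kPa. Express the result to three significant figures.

V = 4Q/(πD²) = 4·0.0509/(π·0.205²) = 1.542 m/s
Re = VD/ν = 1.542·0.205/1.18×10^-6 = 2.68×10^5 → turbulent
ε/D = 0.036/205 = 1.76×10^-4
Swamee-Jain: f = 0.01633
h_f = f(L/D)V²/(2g) = 0.01633·(1690/0.205)·1.542²/(2·9.81) = 16.32 m
Δp = ρg·h_f = 1026·9.81·16.32 = 164.2 kPa

Δp ≈ 164 kPa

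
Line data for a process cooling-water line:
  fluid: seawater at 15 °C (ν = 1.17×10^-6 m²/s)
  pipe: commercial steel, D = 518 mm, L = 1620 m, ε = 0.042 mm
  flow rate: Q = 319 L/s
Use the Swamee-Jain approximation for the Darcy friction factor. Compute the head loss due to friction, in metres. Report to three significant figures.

V = 4Q/(πD²) = 4·0.319/(π·0.518²) = 1.514 m/s
Re = VD/ν = 1.514·0.518/1.17×10^-6 = 6.70×10^5 → turbulent
ε/D = 0.042/518 = 8.11×10^-5
Swamee-Jain: f = 0.01376
h_f = f(L/D)V²/(2g) = 0.01376·(1620/0.518)·1.514²/(2·9.81) = 5.026 m

h_f ≈ 5.03 m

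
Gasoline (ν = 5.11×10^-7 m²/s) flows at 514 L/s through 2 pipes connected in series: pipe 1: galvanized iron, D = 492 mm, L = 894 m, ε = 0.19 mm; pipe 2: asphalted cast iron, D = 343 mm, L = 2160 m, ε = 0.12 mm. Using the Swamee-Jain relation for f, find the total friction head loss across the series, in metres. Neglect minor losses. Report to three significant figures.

H ≈ 167 m

Pipe 1: V = 2.704 m/s, Re = 2.60×10^6, ε/D = 3.86×10^-4, f = 0.01608, h_1 = f(L/D)V²/2g = 10.89 m
Pipe 2: V = 5.563 m/s, Re = 3.73×10^6, ε/D = 3.50×10^-4, f = 0.01568, h_2 = f(L/D)V²/2g = 155.7 m
Series → Q common, losses add: H = Σh = 166.6 m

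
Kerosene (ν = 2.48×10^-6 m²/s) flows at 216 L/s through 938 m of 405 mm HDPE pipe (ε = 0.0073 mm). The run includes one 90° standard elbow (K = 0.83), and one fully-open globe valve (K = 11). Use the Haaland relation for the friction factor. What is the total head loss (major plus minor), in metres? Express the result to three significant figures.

H_L ≈ 6.58 m

V = 4Q/(πD²) = 1.677 m/s; V²/2g = 0.1433 m
Re = 2.74×10^5, ε/D = 1.80×10^-5 → f = 0.01473 (Haaland)
Major: h_f = f(L/D)·V²/2g = 0.01473·2316·0.1433 = 4.889 m
Minor: ΣK = 11.8; h_m = ΣK·V²/2g = 1.695 m
Total H_L = 4.889 + 1.695 = 6.584 m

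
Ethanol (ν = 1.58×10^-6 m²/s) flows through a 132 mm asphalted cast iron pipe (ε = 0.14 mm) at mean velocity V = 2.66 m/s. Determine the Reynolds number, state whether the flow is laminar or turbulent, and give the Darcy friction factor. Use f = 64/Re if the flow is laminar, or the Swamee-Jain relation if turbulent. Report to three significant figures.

Re ≈ 2.22×10^5; turbulent; f ≈ 0.0213

Re = VD/ν = 2.660·0.132/1.58×10^-6 = 2.22×10^5
Re > 4000 → turbulent; ε/D = 0.00106
Swamee-Jain: f = 0.02130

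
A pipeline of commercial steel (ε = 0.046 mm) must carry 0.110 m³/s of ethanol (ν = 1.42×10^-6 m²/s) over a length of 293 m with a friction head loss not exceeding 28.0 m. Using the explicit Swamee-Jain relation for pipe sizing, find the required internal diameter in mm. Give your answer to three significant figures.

D ≈ 178 mm

Swamee-Jain (Type III): D = 0.66·[ε^1.25·(LQ²/(gh_f))^4.75 + ν·Q^9.4·(L/(gh_f))^5.2]^0.04
LQ²/(gh_f) = 0.01291; L/(gh_f) = 1.067
Term 1 = ε^1.25·(…)^4.75 = 4.03×10^-15; Term 2 = ν·Q^9.4·(…)^5.2 = 1.94×10^-15
D = 0.66·(4.03×10^-15 + 1.94×10^-15)^0.04 = 0.1781 m = 178 mm
Check: V = 4.42 m/s, Re = 5.54×10^5, f = 0.01591, h_f = 26.0 m ≈ 28.0 m ✓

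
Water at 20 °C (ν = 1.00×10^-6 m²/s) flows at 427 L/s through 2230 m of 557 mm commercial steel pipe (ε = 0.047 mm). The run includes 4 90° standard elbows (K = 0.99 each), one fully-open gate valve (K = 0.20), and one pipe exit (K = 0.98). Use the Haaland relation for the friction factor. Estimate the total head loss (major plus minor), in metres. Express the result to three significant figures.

H_L ≈ 9.02 m

V = 4Q/(πD²) = 1.752 m/s; V²/2g = 0.1565 m
Re = 9.76×10^5, ε/D = 8.44×10^-5 → f = 0.01312 (Haaland)
Major: h_f = f(L/D)·V²/2g = 0.01312·4004·0.1565 = 8.220 m
Minor: ΣK = 5.14; h_m = ΣK·V²/2g = 0.8045 m
Total H_L = 8.220 + 0.8045 = 9.025 m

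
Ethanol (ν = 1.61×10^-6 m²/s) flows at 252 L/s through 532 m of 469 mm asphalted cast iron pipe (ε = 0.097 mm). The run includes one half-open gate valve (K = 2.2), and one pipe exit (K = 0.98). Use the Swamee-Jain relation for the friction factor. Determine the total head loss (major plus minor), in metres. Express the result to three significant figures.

H_L ≈ 2.29 m

V = 4Q/(πD²) = 1.459 m/s; V²/2g = 0.1085 m
Re = 4.25×10^5, ε/D = 2.07×10^-4 → f = 0.01580 (Swamee-Jain)
Major: h_f = f(L/D)·V²/2g = 0.01580·1134·0.1085 = 1.944 m
Minor: ΣK = 3.18; h_m = ΣK·V²/2g = 0.3449 m
Total H_L = 1.944 + 0.3449 = 2.289 m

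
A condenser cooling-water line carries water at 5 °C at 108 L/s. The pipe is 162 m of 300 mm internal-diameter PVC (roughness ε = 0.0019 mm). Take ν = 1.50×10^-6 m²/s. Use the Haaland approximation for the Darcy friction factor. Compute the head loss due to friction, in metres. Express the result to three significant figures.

V = 4Q/(πD²) = 4·0.108/(π·0.300²) = 1.528 m/s
Re = VD/ν = 1.528·0.300/1.50×10^-6 = 3.06×10^5 → turbulent
ε/D = 0.0019/300 = 6.33×10^-6
Haaland: f = 0.01434
h_f = f(L/D)V²/(2g) = 0.01434·(162/0.300)·1.528²/(2·9.81) = 0.9216 m

h_f ≈ 0.922 m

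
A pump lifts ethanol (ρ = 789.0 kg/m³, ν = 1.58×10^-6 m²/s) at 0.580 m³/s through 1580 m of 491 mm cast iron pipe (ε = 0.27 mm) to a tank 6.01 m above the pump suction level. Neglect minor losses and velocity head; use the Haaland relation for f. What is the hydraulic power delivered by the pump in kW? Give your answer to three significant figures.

P_hyd ≈ 148 kW

V = 4Q/(πD²) = 3.063 m/s; Re = 9.52×10^5; ε/D = 5.50×10^-4; f = 0.01753
h_f = f(L/D)V²/2g = 26.97 m
Total head H = z + h_f = 6.01 + 26.97 = 32.98 m
P_hyd = ρgQH = 789.0·9.81·0.580·32.98 = 148.1 kW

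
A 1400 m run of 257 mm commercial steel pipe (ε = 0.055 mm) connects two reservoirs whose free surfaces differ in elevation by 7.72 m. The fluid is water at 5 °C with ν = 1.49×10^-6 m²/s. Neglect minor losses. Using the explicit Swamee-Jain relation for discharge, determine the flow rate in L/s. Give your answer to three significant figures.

Swamee-Jain (Type II): Q = -0.965·√(gD⁵h_f/L)·ln[ε/(3.7D) + √(3.17ν²L/(gD³h_f))]
√(gD⁵h_f/L) = √(9.81·0.257⁵·7.72/1400) = 0.007788
ε/(3.7D) = 5.78×10^-5; √(3.17ν²L/(gD³h_f)) = 8.75×10^-5
Q = -0.965·0.007788·ln(1.454×10^-4) = 0.06640 m³/s
Check: V = 1.28 m/s, Re = 2.21×10^5, f = 0.01701, h_f = 7.74 m ≈ 7.72 m ✓

Q ≈ 66.4 L/s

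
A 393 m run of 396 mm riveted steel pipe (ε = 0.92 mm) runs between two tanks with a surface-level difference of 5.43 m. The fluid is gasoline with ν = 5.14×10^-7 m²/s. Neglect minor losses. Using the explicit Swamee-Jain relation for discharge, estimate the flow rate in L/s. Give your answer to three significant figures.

Q ≈ 258 L/s

Swamee-Jain (Type II): Q = -0.965·√(gD⁵h_f/L)·ln[ε/(3.7D) + √(3.17ν²L/(gD³h_f))]
√(gD⁵h_f/L) = √(9.81·0.396⁵·5.43/393) = 0.03633
ε/(3.7D) = 6.28×10^-4; √(3.17ν²L/(gD³h_f)) = 9.97×10^-6
Q = -0.965·0.03633·ln(6.379×10^-4) = 0.2579 m³/s
Check: V = 2.09 m/s, Re = 1.61×10^6, f = 0.02454, h_f = 5.44 m ≈ 5.43 m ✓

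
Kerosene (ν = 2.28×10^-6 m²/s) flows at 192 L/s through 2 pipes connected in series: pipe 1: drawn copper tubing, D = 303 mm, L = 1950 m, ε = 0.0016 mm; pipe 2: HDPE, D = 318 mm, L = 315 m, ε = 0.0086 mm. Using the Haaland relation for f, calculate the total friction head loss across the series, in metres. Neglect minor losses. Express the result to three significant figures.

Pipe 1: V = 2.663 m/s, Re = 3.54×10^5, ε/D = 5.28×10^-6, f = 0.01396, h_1 = f(L/D)V²/2g = 32.46 m
Pipe 2: V = 2.417 m/s, Re = 3.37×10^5, ε/D = 2.70×10^-5, f = 0.01428, h_2 = f(L/D)V²/2g = 4.214 m
Series → Q common, losses add: H = Σh = 36.67 m

H ≈ 36.7 m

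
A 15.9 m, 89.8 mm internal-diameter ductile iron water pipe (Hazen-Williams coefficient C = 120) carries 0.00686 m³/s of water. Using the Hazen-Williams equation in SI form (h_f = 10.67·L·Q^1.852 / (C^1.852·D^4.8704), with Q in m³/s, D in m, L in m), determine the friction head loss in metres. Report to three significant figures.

h_f = 10.67·15.9·0.00686^1.852 / (120^1.852·0.0898^4.8704) = 0.2950 m

h_f ≈ 0.295 m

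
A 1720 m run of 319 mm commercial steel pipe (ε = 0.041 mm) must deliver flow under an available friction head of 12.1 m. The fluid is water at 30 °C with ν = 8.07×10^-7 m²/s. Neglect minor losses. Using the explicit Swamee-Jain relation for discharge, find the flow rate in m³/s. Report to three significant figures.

Q ≈ 0.140 m³/s

Swamee-Jain (Type II): Q = -0.965·√(gD⁵h_f/L)·ln[ε/(3.7D) + √(3.17ν²L/(gD³h_f))]
√(gD⁵h_f/L) = √(9.81·0.319⁵·12.1/1720) = 0.01510
ε/(3.7D) = 3.47×10^-5; √(3.17ν²L/(gD³h_f)) = 3.04×10^-5
Q = -0.965·0.01510·ln(6.509×10^-5) = 0.1405 m³/s
Check: V = 1.76 m/s, Re = 6.95×10^5, f = 0.01433, h_f = 12.2 m ≈ 12.1 m ✓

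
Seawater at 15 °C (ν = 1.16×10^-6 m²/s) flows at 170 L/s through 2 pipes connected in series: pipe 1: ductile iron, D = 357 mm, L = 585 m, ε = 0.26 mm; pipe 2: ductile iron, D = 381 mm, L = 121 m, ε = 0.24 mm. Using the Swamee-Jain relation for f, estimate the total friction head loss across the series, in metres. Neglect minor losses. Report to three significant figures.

H ≈ 5.25 m

Pipe 1: V = 1.698 m/s, Re = 5.23×10^5, ε/D = 7.28×10^-4, f = 0.01904, h_1 = f(L/D)V²/2g = 4.586 m
Pipe 2: V = 1.491 m/s, Re = 4.90×10^5, ε/D = 6.30×10^-4, f = 0.01856, h_2 = f(L/D)V²/2g = 0.6679 m
Series → Q common, losses add: H = Σh = 5.254 m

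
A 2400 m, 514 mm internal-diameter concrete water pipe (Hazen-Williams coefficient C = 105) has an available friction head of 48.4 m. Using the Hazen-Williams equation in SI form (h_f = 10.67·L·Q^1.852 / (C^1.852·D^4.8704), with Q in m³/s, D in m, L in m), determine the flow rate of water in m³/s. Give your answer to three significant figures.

Rearranging: Q = [h_f·C^1.852·D^4.8704 / (10.67·L)]^(1/1.852)
Q = [48.4·105^1.852·0.514^4.8704 / (10.67·2400)]^0.540 = 0.6173 m³/s

Q ≈ 0.617 m³/s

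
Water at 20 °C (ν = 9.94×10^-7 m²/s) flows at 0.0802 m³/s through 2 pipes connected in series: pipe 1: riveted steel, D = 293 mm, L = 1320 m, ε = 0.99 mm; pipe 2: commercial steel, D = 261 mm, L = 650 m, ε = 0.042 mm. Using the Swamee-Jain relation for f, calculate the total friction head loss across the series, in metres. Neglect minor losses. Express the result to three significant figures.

H ≈ 13.4 m

Pipe 1: V = 1.189 m/s, Re = 3.51×10^5, ε/D = 0.00338, f = 0.02755, h_1 = f(L/D)V²/2g = 8.950 m
Pipe 2: V = 1.499 m/s, Re = 3.94×10^5, ε/D = 1.61×10^-4, f = 0.01550, h_2 = f(L/D)V²/2g = 4.421 m
Series → Q common, losses add: H = Σh = 13.37 m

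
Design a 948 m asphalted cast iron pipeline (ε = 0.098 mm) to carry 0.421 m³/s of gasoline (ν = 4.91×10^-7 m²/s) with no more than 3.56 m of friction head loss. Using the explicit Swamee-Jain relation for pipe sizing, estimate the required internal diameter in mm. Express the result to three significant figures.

Swamee-Jain (Type III): D = 0.66·[ε^1.25·(LQ²/(gh_f))^4.75 + ν·Q^9.4·(L/(gh_f))^5.2]^0.04
LQ²/(gh_f) = 4.811; L/(gh_f) = 27.14
Term 1 = ε^1.25·(…)^4.75 = 0.0170; Term 2 = ν·Q^9.4·(…)^5.2 = 0.00412
D = 0.66·(0.0170 + 0.00412)^0.04 = 0.5656 m = 566 mm
Check: V = 1.68 m/s, Re = 1.93×10^6, f = 0.01400, h_f = 3.36 m ≈ 3.56 m ✓

D ≈ 566 mm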